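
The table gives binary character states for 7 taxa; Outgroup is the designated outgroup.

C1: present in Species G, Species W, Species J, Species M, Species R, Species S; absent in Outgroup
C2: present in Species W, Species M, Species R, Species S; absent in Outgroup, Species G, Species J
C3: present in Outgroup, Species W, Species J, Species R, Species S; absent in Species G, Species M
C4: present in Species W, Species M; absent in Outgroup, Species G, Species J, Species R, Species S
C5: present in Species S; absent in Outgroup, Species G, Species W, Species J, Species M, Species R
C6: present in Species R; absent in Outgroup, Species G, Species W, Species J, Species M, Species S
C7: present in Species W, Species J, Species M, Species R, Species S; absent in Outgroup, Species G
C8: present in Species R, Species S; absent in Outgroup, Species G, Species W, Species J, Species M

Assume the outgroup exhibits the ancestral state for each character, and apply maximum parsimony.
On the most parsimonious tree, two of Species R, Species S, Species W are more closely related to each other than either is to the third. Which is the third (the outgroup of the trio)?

Character polarity is set by the outgroup: the derived state is whichever differs from the outgroup's state, so for C3 the derived state is 'absent', and for the remaining characters it is 'present'.
All ingroup taxa share the derived state 'present' for C1; it defines the ingroup but does not resolve relationships within it.
Only Species M, Species R, Species S, and Species W show the derived state 'present' for C2, supporting them as a clade.
C3 (state 'absent') occurs in Species G and Species M but conflicts with the nesting implied by the other characters — most parsimoniously interpreted as homoplasy.
C4 (derived state 'present') is shared by Species M and Species W — a synapomorphy uniting that clade.
C5 (derived state 'present') is unique to Species S (autapomorphy; uninformative for grouping).
C6 (derived state 'present') is unique to Species R (autapomorphy; uninformative for grouping).
Only Species J, Species M, Species R, Species S, and Species W show the derived state 'present' for C7, supporting them as a clade.
Only Species R and Species S show the derived state 'present' for C8, supporting them as a clade.
Most parsimonious ingroup topology: (Species G,(((Species W,Species M),(Species R,Species S)),Species J)).
Species R and Species S share a more recent common ancestor with each other than either does with Species W, so Species W is the least closely related of the three.

Species W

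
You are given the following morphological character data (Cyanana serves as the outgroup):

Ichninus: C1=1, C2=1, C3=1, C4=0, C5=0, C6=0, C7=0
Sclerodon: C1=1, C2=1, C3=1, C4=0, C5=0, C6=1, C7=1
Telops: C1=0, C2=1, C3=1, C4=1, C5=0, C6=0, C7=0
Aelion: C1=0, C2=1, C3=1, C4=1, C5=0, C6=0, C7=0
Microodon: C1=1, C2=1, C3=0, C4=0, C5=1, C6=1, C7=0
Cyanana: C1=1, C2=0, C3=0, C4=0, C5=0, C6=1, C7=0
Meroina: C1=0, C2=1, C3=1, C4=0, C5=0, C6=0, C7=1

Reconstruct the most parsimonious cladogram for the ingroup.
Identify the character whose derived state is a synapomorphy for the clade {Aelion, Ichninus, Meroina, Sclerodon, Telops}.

C3

Character polarity is set by the outgroup: the derived state is whichever differs from the outgroup's state, so for C1, C6 the derived state is '0', and for the remaining characters it is '1'.
C1: derived state '0' in Aelion, Meroina, and Telops only — synapomorphy for {Aelion, Meroina, Telops}.
C2 (derived state '1') is shared by all ingroup taxa — unites the whole ingroup.
Only Aelion, Ichninus, Meroina, Sclerodon, and Telops show the derived state '1' for C3, supporting them as a clade.
C4: derived state '1' in Aelion and Telops only — synapomorphy for {Aelion, Telops}.
C5 (derived state '1') is unique to Microodon (autapomorphy; uninformative for grouping).
Only Aelion, Ichninus, Meroina, and Telops show the derived state '0' for C6, supporting them as a clade.
C7 groups Meroina and Sclerodon, which is incompatible with the clades supported by the remaining characters; treating it as convergent (homoplasy) costs fewer steps than any alternative tree.
Most parsimonious ingroup topology: ((Sclerodon,(((Telops,Aelion),Meroina),Ichninus)),Microodon).
The clade {Aelion, Ichninus, Meroina, Sclerodon, Telops} is supported by C3: its derived state '1' occurs in exactly those taxa and in no other taxon (including the outgroup).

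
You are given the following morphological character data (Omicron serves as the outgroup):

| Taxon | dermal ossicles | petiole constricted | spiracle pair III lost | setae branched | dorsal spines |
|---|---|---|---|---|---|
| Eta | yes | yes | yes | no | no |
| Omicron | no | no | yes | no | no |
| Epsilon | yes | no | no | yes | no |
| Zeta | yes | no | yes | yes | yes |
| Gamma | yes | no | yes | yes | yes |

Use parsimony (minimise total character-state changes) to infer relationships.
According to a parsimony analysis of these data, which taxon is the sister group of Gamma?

Zeta

Character polarity is set by the outgroup: the derived state is whichever differs from the outgroup's state, so for spiracle pair III lost the derived state is 'no', and for the remaining characters it is 'yes'.
dermal ossicles (derived state 'yes') is shared by all ingroup taxa — unites the whole ingroup.
petiole constricted (derived state 'yes') is unique to Eta (autapomorphy; uninformative for grouping).
spiracle pair III lost (derived state 'no') is unique to Epsilon (autapomorphy; uninformative for grouping).
Only Epsilon, Gamma, and Zeta show the derived state 'yes' for setae branched, supporting them as a clade.
Only Gamma and Zeta show the derived state 'yes' for dorsal spines, supporting them as a clade.
Most parsimonious ingroup topology: ((Epsilon,(Zeta,Gamma)),Eta).
Gamma and Zeta form a cherry on this tree, so they are sister taxa.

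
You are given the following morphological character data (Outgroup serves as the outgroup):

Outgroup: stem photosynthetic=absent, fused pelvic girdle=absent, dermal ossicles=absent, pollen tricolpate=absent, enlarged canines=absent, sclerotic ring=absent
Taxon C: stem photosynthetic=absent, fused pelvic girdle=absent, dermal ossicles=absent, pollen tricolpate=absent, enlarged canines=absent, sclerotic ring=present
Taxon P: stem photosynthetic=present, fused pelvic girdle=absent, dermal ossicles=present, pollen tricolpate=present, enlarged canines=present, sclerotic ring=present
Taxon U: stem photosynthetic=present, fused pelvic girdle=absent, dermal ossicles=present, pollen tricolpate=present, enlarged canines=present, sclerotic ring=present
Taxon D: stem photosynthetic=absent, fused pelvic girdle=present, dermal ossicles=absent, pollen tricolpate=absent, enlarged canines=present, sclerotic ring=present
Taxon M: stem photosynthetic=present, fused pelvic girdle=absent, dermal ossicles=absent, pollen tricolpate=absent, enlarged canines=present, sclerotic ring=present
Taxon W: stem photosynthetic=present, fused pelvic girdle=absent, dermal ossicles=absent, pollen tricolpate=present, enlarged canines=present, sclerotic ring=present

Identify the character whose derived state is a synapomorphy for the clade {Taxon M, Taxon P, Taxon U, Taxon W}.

The outgroup has state 'absent' for every character, so 'present' is the derived state throughout.
stem photosynthetic: derived state 'present' in Taxon M, Taxon P, Taxon U, and Taxon W only — synapomorphy for {Taxon M, Taxon P, Taxon U, Taxon W}.
fused pelvic girdle: derived state 'present' in Taxon D only — an autapomorphy, so it tells us nothing about relationships among taxa.
dermal ossicles (derived state 'present') is shared by Taxon P and Taxon U — a synapomorphy uniting that clade.
pollen tricolpate: derived state 'present' in Taxon P, Taxon U, and Taxon W only — synapomorphy for {Taxon P, Taxon U, Taxon W}.
enlarged canines: derived state 'present' in Taxon D, Taxon M, Taxon P, Taxon U, and Taxon W only — synapomorphy for {Taxon D, Taxon M, Taxon P, Taxon U, Taxon W}.
sclerotic ring (derived state 'present') is shared by all ingroup taxa — unites the whole ingroup.
Most parsimonious ingroup topology: (Taxon C,((((Taxon P,Taxon U),Taxon W),Taxon M),Taxon D)).
The clade {Taxon M, Taxon P, Taxon U, Taxon W} is supported by stem photosynthetic: its derived state 'present' occurs in exactly those taxa and in no other taxon (including the outgroup).

stem photosynthetic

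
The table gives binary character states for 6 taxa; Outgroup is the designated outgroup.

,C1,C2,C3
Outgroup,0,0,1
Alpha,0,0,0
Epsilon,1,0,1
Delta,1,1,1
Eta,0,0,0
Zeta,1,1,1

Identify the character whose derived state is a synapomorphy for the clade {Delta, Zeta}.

Character polarity is set by the outgroup: the derived state is whichever differs from the outgroup's state, so for C3 the derived state is '0', and for the remaining characters it is '1'.
C1 (derived state '1') is shared by Delta, Epsilon, and Zeta — a synapomorphy uniting that clade.
C2 (derived state '1') is shared by Delta and Zeta — a synapomorphy uniting that clade.
C3 (derived state '0') is shared by Alpha and Eta — a synapomorphy uniting that clade.
Most parsimonious ingroup topology: ((Alpha,Eta),(Epsilon,(Delta,Zeta))).
The clade {Delta, Zeta} is supported by C2: its derived state '1' occurs in exactly those taxa and in no other taxon (including the outgroup).

C2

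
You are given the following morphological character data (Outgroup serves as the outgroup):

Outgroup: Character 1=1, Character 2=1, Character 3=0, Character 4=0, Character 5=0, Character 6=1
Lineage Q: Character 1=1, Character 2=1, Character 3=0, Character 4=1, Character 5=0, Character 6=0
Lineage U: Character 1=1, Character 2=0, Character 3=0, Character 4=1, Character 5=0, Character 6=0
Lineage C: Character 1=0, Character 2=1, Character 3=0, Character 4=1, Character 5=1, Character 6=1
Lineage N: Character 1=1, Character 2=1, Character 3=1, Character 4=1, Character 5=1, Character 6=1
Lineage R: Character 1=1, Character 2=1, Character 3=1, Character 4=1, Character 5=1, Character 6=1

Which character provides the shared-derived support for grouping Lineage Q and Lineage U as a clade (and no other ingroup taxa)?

Character 6

Character polarity is set by the outgroup: the derived state is whichever differs from the outgroup's state, so for Character 1, Character 2, Character 6 the derived state is '0', and for the remaining characters it is '1'.
Character 1: derived state '0' in Lineage C only — an autapomorphy, so it tells us nothing about relationships among taxa.
Character 2: derived state '0' in Lineage U only — an autapomorphy, so it tells us nothing about relationships among taxa.
Character 3: derived state '1' in Lineage N and Lineage R only — synapomorphy for {Lineage N, Lineage R}.
Character 4 (derived state '1') is shared by all ingroup taxa — unites the whole ingroup.
Character 5 (derived state '1') is shared by Lineage C, Lineage N, and Lineage R — a synapomorphy uniting that clade.
Character 6 (derived state '0') is shared by Lineage Q and Lineage U — a synapomorphy uniting that clade.
Most parsimonious ingroup topology: ((Lineage Q,Lineage U),(Lineage C,(Lineage N,Lineage R))).
The clade {Lineage Q, Lineage U} is supported by Character 6: its derived state '0' occurs in exactly those taxa and in no other taxon (including the outgroup).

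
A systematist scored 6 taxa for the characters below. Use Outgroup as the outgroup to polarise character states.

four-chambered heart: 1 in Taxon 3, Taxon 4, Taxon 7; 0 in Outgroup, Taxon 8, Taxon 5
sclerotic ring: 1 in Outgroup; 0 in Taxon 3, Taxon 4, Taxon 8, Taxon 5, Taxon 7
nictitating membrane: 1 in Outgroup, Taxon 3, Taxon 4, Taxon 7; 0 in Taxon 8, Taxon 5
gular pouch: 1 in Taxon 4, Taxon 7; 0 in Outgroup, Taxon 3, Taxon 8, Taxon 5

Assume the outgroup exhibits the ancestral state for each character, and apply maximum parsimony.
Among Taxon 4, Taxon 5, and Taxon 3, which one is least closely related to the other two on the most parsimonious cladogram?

Taxon 5

Character polarity is set by the outgroup: the derived state is whichever differs from the outgroup's state, so for sclerotic ring, nictitating membrane the derived state is '0', and for the remaining characters it is '1'.
four-chambered heart (derived state '1') is shared by Taxon 3, Taxon 4, and Taxon 7 — a synapomorphy uniting that clade.
sclerotic ring (derived state '0') is shared by all ingroup taxa — unites the whole ingroup.
nictitating membrane (derived state '0') is shared by Taxon 5 and Taxon 8 — a synapomorphy uniting that clade.
gular pouch: derived state '1' in Taxon 4 and Taxon 7 only — synapomorphy for {Taxon 4, Taxon 7}.
Most parsimonious ingroup topology: (((Taxon 7,Taxon 4),Taxon 3),(Taxon 5,Taxon 8)).
Taxon 3 and Taxon 4 share a more recent common ancestor with each other than either does with Taxon 5, so Taxon 5 is the least closely related of the three.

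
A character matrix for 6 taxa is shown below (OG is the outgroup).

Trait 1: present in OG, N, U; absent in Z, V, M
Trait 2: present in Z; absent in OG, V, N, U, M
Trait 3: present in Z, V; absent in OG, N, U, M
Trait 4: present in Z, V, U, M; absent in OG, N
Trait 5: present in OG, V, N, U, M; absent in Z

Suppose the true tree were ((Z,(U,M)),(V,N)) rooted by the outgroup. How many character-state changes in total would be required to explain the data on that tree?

9

Map each character onto ((Z,(U,M)),(V,N)) (rooted by OG) and count the minimum state changes it requires (Fitch parsimony):
Trait 1: 3; Trait 2: 1; Trait 3: 2; Trait 4: 2; Trait 5: 1.
Total tree length = 9.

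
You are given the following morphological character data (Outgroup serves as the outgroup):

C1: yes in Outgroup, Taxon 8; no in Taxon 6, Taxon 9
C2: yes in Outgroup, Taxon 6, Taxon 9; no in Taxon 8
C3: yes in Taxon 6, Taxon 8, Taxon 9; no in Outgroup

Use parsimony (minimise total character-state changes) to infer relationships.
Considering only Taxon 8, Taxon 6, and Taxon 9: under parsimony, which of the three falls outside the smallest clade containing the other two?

Taxon 8

Character polarity is set by the outgroup: the derived state is whichever differs from the outgroup's state, so for C1, C2 the derived state is 'no', and for the remaining characters it is 'yes'.
Only Taxon 6 and Taxon 9 show the derived state 'no' for C1, supporting them as a clade.
C2: derived state 'no' in Taxon 8 only — an autapomorphy, so it tells us nothing about relationships among taxa.
C3 (derived state 'yes') is shared by all ingroup taxa — unites the whole ingroup.
Most parsimonious ingroup topology: ((Taxon 6,Taxon 9),Taxon 8).
Taxon 6 and Taxon 9 share a more recent common ancestor with each other than either does with Taxon 8, so Taxon 8 is the least closely related of the three.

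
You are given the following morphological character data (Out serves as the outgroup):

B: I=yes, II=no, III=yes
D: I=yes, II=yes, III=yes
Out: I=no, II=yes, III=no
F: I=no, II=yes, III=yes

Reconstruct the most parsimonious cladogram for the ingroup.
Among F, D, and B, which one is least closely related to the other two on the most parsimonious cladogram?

F

Character polarity is set by the outgroup: the derived state is whichever differs from the outgroup's state, so for II the derived state is 'no', and for the remaining characters it is 'yes'.
I (derived state 'yes') is shared by B and D — a synapomorphy uniting that clade.
II (derived state 'no') is unique to B (autapomorphy; uninformative for grouping).
All ingroup taxa share the derived state 'yes' for III; it defines the ingroup but does not resolve relationships within it.
Most parsimonious ingroup topology: ((D,B),F).
D and B share a more recent common ancestor with each other than either does with F, so F is the least closely related of the three.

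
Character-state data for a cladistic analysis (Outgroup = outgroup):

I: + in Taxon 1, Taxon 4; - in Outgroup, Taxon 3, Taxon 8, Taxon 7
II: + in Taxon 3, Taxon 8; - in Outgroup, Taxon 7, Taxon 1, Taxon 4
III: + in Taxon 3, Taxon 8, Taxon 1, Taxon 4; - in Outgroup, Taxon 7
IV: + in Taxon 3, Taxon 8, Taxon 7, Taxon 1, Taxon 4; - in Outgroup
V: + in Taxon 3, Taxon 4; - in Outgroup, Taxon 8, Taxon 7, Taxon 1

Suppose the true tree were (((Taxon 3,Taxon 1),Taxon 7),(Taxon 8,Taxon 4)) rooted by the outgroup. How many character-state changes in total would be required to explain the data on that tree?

9

Map each character onto (((Taxon 3,Taxon 1),Taxon 7),(Taxon 8,Taxon 4)) (rooted by Outgroup) and count the minimum state changes it requires (Fitch parsimony):
I: 2; II: 2; III: 2; IV: 1; V: 2.
Total tree length = 9.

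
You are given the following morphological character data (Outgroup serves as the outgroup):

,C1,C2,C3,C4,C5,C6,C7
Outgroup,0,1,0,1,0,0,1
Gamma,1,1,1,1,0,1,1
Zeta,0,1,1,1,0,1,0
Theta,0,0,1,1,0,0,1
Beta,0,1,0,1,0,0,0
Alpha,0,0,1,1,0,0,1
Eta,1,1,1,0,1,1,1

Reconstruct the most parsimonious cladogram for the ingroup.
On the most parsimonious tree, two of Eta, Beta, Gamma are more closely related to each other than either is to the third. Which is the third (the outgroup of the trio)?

Character polarity is set by the outgroup: the derived state is whichever differs from the outgroup's state, so for C2, C4, C7 the derived state is '0', and for the remaining characters it is '1'.
Only Eta and Gamma show the derived state '1' for C1, supporting them as a clade.
Only Alpha and Theta show the derived state '0' for C2, supporting them as a clade.
C3: derived state '1' in Alpha, Eta, Gamma, Theta, and Zeta only — synapomorphy for {Alpha, Eta, Gamma, Theta, Zeta}.
C4: derived state '0' in Eta only — an autapomorphy, so it tells us nothing about relationships among taxa.
C5 (derived state '1') is unique to Eta (autapomorphy; uninformative for grouping).
C6: derived state '1' in Eta, Gamma, and Zeta only — synapomorphy for {Eta, Gamma, Zeta}.
C7 (state '0') occurs in Beta and Zeta but conflicts with the nesting implied by the other characters — most parsimoniously interpreted as homoplasy.
Most parsimonious ingroup topology: ((((Gamma,Eta),Zeta),(Theta,Alpha)),Beta).
Gamma and Eta share a more recent common ancestor with each other than either does with Beta, so Beta is the least closely related of the three.

Beta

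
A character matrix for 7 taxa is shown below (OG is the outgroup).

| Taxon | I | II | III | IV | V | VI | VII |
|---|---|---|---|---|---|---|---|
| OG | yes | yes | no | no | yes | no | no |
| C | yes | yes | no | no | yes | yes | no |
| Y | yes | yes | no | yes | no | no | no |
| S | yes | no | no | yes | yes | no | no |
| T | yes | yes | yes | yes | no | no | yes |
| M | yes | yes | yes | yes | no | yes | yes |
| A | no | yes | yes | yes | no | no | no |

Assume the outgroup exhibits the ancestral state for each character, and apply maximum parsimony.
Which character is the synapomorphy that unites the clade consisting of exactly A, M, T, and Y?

Character polarity is set by the outgroup: the derived state is whichever differs from the outgroup's state, so for I, II, V the derived state is 'no', and for the remaining characters it is 'yes'.
I (derived state 'no') is unique to A (autapomorphy; uninformative for grouping).
II (derived state 'no') is unique to S (autapomorphy; uninformative for grouping).
III: derived state 'yes' in A, M, and T only — synapomorphy for {A, M, T}.
IV (derived state 'yes') is shared by A, M, S, T, and Y — a synapomorphy uniting that clade.
V: derived state 'no' in A, M, T, and Y only — synapomorphy for {A, M, T, Y}.
VI groups C and M, which is incompatible with the clades supported by the remaining characters; treating it as convergent (homoplasy) costs fewer steps than any alternative tree.
Only M and T show the derived state 'yes' for VII, supporting them as a clade.
Most parsimonious ingroup topology: (C,((Y,((T,M),A)),S)).
The clade {A, M, T, Y} is supported by V: its derived state 'no' occurs in exactly those taxa and in no other taxon (including the outgroup).

V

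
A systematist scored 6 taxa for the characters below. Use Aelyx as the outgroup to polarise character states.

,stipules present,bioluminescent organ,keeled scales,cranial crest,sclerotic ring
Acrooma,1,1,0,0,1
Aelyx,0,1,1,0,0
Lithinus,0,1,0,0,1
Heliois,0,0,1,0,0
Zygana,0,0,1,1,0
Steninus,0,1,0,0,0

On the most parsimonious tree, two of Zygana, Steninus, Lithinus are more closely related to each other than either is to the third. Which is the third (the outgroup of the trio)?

Zygana

Character polarity is set by the outgroup: the derived state is whichever differs from the outgroup's state, so for bioluminescent organ, keeled scales the derived state is '0', and for the remaining characters it is '1'.
stipules present (derived state '1') is unique to Acrooma (autapomorphy; uninformative for grouping).
Only Heliois and Zygana show the derived state '0' for bioluminescent organ, supporting them as a clade.
Only Acrooma, Lithinus, and Steninus show the derived state '0' for keeled scales, supporting them as a clade.
cranial crest: derived state '1' in Zygana only — an autapomorphy, so it tells us nothing about relationships among taxa.
sclerotic ring: derived state '1' in Acrooma and Lithinus only — synapomorphy for {Acrooma, Lithinus}.
Most parsimonious ingroup topology: ((Heliois,Zygana),(Steninus,(Acrooma,Lithinus))).
Lithinus and Steninus share a more recent common ancestor with each other than either does with Zygana, so Zygana is the least closely related of the three.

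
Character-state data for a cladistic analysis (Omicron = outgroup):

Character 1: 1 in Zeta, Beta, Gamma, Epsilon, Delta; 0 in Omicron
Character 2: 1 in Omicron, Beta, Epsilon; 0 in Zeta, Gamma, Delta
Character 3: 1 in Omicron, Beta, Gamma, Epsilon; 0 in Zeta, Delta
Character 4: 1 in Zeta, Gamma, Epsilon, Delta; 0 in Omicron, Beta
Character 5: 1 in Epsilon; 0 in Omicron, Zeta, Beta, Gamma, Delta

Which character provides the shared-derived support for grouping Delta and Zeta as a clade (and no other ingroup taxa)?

Character polarity is set by the outgroup: the derived state is whichever differs from the outgroup's state, so for Character 2, Character 3 the derived state is '0', and for the remaining characters it is '1'.
Character 1 (derived state '1') is shared by all ingroup taxa — unites the whole ingroup.
Only Delta, Gamma, and Zeta show the derived state '0' for Character 2, supporting them as a clade.
Character 3 (derived state '0') is shared by Delta and Zeta — a synapomorphy uniting that clade.
Character 4: derived state '1' in Delta, Epsilon, Gamma, and Zeta only — synapomorphy for {Delta, Epsilon, Gamma, Zeta}.
Character 5 (derived state '1') is unique to Epsilon (autapomorphy; uninformative for grouping).
Most parsimonious ingroup topology: ((((Zeta,Delta),Gamma),Epsilon),Beta).
The clade {Delta, Zeta} is supported by Character 3: its derived state '0' occurs in exactly those taxa and in no other taxon (including the outgroup).

Character 3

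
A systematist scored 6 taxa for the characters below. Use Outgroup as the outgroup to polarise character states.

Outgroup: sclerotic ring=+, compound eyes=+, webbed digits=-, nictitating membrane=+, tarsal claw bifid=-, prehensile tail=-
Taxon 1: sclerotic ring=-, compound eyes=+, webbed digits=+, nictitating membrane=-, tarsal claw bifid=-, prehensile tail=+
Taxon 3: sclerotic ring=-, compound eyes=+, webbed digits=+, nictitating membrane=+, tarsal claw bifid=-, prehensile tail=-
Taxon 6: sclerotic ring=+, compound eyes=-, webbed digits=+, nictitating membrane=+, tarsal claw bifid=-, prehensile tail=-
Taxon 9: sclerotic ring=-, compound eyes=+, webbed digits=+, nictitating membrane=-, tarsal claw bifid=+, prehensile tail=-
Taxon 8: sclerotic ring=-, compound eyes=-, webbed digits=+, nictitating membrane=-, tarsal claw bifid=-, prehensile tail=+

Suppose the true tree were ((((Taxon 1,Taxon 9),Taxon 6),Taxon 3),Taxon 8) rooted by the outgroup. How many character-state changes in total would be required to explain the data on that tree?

10

Map each character onto ((((Taxon 1,Taxon 9),Taxon 6),Taxon 3),Taxon 8) (rooted by Outgroup) and count the minimum state changes it requires (Fitch parsimony):
sclerotic ring: 2; compound eyes: 2; webbed digits: 1; nictitating membrane: 2; tarsal claw bifid: 1; prehensile tail: 2.
Total tree length = 10.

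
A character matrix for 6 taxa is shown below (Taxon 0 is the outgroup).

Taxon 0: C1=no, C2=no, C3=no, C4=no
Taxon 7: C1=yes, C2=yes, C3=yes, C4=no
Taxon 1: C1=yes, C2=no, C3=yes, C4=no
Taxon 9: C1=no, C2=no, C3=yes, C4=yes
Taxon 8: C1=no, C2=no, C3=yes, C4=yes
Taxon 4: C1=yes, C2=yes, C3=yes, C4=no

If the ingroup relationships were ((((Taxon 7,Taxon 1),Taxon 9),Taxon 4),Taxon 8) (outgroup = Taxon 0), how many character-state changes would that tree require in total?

7

Map each character onto ((((Taxon 7,Taxon 1),Taxon 9),Taxon 4),Taxon 8) (rooted by Taxon 0) and count the minimum state changes it requires (Fitch parsimony):
C1: 2; C2: 2; C3: 1; C4: 2.
Total tree length = 7.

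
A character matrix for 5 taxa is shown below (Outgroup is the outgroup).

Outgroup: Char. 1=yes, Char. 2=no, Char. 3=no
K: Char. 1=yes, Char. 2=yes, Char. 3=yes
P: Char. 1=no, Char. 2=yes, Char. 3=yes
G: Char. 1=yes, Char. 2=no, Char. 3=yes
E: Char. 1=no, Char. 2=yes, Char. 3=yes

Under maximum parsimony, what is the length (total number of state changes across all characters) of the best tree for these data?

Character polarity is set by the outgroup: the derived state is whichever differs from the outgroup's state, so for Char. 1 the derived state is 'no', and for the remaining characters it is 'yes'.
Char. 1 (derived state 'no') is shared by E and P — a synapomorphy uniting that clade.
Char. 2 (derived state 'yes') is shared by E, K, and P — a synapomorphy uniting that clade.
Char. 3 (derived state 'yes') is shared by all ingroup taxa — unites the whole ingroup.
Most parsimonious ingroup topology: ((K,(P,E)),G).
Changes per character on this tree: Char. 1: 1; Char. 2: 1; Char. 3: 1.
Total = 3.

3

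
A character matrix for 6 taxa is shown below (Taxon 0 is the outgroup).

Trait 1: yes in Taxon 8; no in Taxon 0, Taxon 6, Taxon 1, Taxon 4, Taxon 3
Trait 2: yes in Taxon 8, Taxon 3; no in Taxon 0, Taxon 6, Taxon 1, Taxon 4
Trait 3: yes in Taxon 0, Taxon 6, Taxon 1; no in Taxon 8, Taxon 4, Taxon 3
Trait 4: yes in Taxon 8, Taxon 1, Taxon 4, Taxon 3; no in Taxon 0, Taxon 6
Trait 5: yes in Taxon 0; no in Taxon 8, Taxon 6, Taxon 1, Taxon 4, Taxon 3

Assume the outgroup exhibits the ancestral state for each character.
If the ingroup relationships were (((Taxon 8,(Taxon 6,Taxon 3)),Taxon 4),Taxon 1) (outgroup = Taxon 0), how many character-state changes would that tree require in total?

8

Map each character onto (((Taxon 8,(Taxon 6,Taxon 3)),Taxon 4),Taxon 1) (rooted by Taxon 0) and count the minimum state changes it requires (Fitch parsimony):
Trait 1: 1; Trait 2: 2; Trait 3: 2; Trait 4: 2; Trait 5: 1.
Total tree length = 8.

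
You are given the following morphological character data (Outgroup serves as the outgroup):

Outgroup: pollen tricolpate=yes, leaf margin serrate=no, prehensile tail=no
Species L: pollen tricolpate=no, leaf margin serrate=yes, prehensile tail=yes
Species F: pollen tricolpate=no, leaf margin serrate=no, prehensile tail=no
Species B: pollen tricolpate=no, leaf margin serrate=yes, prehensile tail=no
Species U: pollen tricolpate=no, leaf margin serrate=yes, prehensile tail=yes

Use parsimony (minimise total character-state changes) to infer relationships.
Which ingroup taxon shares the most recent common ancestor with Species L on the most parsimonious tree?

Character polarity is set by the outgroup: the derived state is whichever differs from the outgroup's state, so for pollen tricolpate the derived state is 'no', and for the remaining characters it is 'yes'.
pollen tricolpate (derived state 'no') is shared by all ingroup taxa — unites the whole ingroup.
Only Species B, Species L, and Species U show the derived state 'yes' for leaf margin serrate, supporting them as a clade.
prehensile tail: derived state 'yes' in Species L and Species U only — synapomorphy for {Species L, Species U}.
Most parsimonious ingroup topology: (((Species L,Species U),Species B),Species F).
Species L and Species U form a cherry on this tree, so they are sister taxa.

Species U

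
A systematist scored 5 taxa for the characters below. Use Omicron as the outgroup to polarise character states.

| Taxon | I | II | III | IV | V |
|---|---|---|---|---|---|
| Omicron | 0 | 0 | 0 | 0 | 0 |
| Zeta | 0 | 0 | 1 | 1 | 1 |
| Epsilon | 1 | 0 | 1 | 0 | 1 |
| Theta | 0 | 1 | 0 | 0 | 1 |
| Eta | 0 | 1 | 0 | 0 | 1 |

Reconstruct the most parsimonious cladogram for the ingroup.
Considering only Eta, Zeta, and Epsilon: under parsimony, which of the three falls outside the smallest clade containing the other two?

The outgroup has state '0' for every character, so '1' is the derived state throughout.
I (derived state '1') is unique to Epsilon (autapomorphy; uninformative for grouping).
Only Eta and Theta show the derived state '1' for II, supporting them as a clade.
III (derived state '1') is shared by Epsilon and Zeta — a synapomorphy uniting that clade.
IV: derived state '1' in Zeta only — an autapomorphy, so it tells us nothing about relationships among taxa.
All ingroup taxa share the derived state '1' for V; it defines the ingroup but does not resolve relationships within it.
Most parsimonious ingroup topology: ((Zeta,Epsilon),(Theta,Eta)).
Zeta and Epsilon share a more recent common ancestor with each other than either does with Eta, so Eta is the least closely related of the three.

Eta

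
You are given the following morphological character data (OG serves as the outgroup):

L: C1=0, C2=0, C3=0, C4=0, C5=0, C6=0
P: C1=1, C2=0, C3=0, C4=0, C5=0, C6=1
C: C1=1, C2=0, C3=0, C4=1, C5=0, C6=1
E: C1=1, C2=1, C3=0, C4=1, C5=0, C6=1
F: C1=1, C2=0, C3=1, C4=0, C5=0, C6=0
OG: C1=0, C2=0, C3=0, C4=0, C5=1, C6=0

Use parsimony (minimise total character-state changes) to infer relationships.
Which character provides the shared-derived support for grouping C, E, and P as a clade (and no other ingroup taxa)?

Character polarity is set by the outgroup: the derived state is whichever differs from the outgroup's state, so for C5 the derived state is '0', and for the remaining characters it is '1'.
C1 (derived state '1') is shared by C, E, F, and P — a synapomorphy uniting that clade.
C2 (derived state '1') is unique to E (autapomorphy; uninformative for grouping).
C3: derived state '1' in F only — an autapomorphy, so it tells us nothing about relationships among taxa.
C4 (derived state '1') is shared by C and E — a synapomorphy uniting that clade.
All ingroup taxa share the derived state '0' for C5; it defines the ingroup but does not resolve relationships within it.
Only C, E, and P show the derived state '1' for C6, supporting them as a clade.
Most parsimonious ingroup topology: ((F,((C,E),P)),L).
The clade {C, E, P} is supported by C6: its derived state '1' occurs in exactly those taxa and in no other taxon (including the outgroup).

C6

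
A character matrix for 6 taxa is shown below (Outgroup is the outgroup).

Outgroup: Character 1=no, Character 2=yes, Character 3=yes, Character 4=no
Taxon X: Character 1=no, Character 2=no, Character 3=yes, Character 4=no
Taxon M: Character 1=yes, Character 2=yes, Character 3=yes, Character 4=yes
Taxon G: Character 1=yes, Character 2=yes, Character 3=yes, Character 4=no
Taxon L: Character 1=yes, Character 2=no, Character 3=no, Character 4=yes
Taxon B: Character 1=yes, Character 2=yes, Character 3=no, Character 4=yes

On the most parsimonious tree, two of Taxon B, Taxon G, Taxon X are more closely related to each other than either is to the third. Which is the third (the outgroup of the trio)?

Taxon X

Character polarity is set by the outgroup: the derived state is whichever differs from the outgroup's state, so for Character 2, Character 3 the derived state is 'no', and for the remaining characters it is 'yes'.
Character 1: derived state 'yes' in Taxon B, Taxon G, Taxon L, and Taxon M only — synapomorphy for {Taxon B, Taxon G, Taxon L, Taxon M}.
Character 2 groups Taxon L and Taxon X, which is incompatible with the clades supported by the remaining characters; treating it as convergent (homoplasy) costs fewer steps than any alternative tree.
Only Taxon B and Taxon L show the derived state 'no' for Character 3, supporting them as a clade.
Character 4: derived state 'yes' in Taxon B, Taxon L, and Taxon M only — synapomorphy for {Taxon B, Taxon L, Taxon M}.
Most parsimonious ingroup topology: (Taxon X,((Taxon M,(Taxon L,Taxon B)),Taxon G)).
Taxon B and Taxon G share a more recent common ancestor with each other than either does with Taxon X, so Taxon X is the least closely related of the three.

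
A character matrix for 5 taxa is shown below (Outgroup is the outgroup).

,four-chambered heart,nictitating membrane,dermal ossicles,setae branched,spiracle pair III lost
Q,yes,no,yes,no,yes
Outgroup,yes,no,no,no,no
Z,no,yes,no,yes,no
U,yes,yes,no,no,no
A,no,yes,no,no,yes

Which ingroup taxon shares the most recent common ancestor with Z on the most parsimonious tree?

A

Character polarity is set by the outgroup: the derived state is whichever differs from the outgroup's state, so for four-chambered heart the derived state is 'no', and for the remaining characters it is 'yes'.
four-chambered heart: derived state 'no' in A and Z only — synapomorphy for {A, Z}.
nictitating membrane: derived state 'yes' in A, U, and Z only — synapomorphy for {A, U, Z}.
dermal ossicles (derived state 'yes') is unique to Q (autapomorphy; uninformative for grouping).
setae branched: derived state 'yes' in Z only — an autapomorphy, so it tells us nothing about relationships among taxa.
spiracle pair III lost groups A and Q, which is incompatible with the clades supported by the remaining characters; treating it as convergent (homoplasy) costs fewer steps than any alternative tree.
Most parsimonious ingroup topology: (Q,(U,(A,Z))).
Z and A form a cherry on this tree, so they are sister taxa.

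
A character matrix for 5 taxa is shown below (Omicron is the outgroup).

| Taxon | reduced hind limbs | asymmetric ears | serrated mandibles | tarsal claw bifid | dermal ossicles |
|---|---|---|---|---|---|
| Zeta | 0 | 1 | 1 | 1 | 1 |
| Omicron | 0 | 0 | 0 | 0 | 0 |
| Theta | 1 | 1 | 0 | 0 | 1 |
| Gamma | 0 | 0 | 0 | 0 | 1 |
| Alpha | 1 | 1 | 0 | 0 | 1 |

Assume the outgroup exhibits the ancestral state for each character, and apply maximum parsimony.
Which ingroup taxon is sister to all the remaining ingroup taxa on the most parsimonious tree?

Gamma

The outgroup has state '0' for every character, so '1' is the derived state throughout.
reduced hind limbs (derived state '1') is shared by Alpha and Theta — a synapomorphy uniting that clade.
asymmetric ears: derived state '1' in Alpha, Theta, and Zeta only — synapomorphy for {Alpha, Theta, Zeta}.
serrated mandibles: derived state '1' in Zeta only — an autapomorphy, so it tells us nothing about relationships among taxa.
tarsal claw bifid (derived state '1') is unique to Zeta (autapomorphy; uninformative for grouping).
dermal ossicles (derived state '1') is shared by all ingroup taxa — unites the whole ingroup.
Most parsimonious ingroup topology: ((Zeta,(Alpha,Theta)),Gamma).
Gamma is sister to the clade containing all other ingroup taxa, so it is the earliest-diverging (most basal) ingroup lineage.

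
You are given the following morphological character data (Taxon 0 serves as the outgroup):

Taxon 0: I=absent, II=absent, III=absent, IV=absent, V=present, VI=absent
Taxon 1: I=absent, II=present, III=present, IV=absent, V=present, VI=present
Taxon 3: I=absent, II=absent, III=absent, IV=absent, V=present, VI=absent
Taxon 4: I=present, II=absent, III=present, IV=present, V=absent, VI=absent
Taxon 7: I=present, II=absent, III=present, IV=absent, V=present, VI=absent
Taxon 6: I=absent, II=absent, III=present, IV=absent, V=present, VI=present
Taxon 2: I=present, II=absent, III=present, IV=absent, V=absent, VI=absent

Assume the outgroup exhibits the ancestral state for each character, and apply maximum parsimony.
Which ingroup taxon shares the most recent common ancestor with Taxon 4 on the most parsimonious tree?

Taxon 2

Character polarity is set by the outgroup: the derived state is whichever differs from the outgroup's state, so for V the derived state is 'absent', and for the remaining characters it is 'present'.
I (derived state 'present') is shared by Taxon 2, Taxon 4, and Taxon 7 — a synapomorphy uniting that clade.
II (derived state 'present') is unique to Taxon 1 (autapomorphy; uninformative for grouping).
III: derived state 'present' in Taxon 1, Taxon 2, Taxon 4, Taxon 6, and Taxon 7 only — synapomorphy for {Taxon 1, Taxon 2, Taxon 4, Taxon 6, Taxon 7}.
IV: derived state 'present' in Taxon 4 only — an autapomorphy, so it tells us nothing about relationships among taxa.
Only Taxon 2 and Taxon 4 show the derived state 'absent' for V, supporting them as a clade.
VI: derived state 'present' in Taxon 1 and Taxon 6 only — synapomorphy for {Taxon 1, Taxon 6}.
Most parsimonious ingroup topology: (((Taxon 1,Taxon 6),((Taxon 4,Taxon 2),Taxon 7)),Taxon 3).
Taxon 4 and Taxon 2 form a cherry on this tree, so they are sister taxa.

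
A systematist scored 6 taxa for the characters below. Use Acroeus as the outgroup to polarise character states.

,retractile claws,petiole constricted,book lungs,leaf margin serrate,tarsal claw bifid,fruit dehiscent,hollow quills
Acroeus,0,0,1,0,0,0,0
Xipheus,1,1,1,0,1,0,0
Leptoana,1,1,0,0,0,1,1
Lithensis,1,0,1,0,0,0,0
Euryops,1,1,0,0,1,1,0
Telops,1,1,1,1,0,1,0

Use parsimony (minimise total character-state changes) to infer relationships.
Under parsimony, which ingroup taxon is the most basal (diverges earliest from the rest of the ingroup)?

Lithensis

Character polarity is set by the outgroup: the derived state is whichever differs from the outgroup's state, so for book lungs the derived state is '0', and for the remaining characters it is '1'.
All ingroup taxa share the derived state '1' for retractile claws; it defines the ingroup but does not resolve relationships within it.
petiole constricted: derived state '1' in Euryops, Leptoana, Telops, and Xipheus only — synapomorphy for {Euryops, Leptoana, Telops, Xipheus}.
book lungs: derived state '0' in Euryops and Leptoana only — synapomorphy for {Euryops, Leptoana}.
leaf margin serrate (derived state '1') is unique to Telops (autapomorphy; uninformative for grouping).
tarsal claw bifid groups Euryops and Xipheus, which is incompatible with the clades supported by the remaining characters; treating it as convergent (homoplasy) costs fewer steps than any alternative tree.
Only Euryops, Leptoana, and Telops show the derived state '1' for fruit dehiscent, supporting them as a clade.
hollow quills (derived state '1') is unique to Leptoana (autapomorphy; uninformative for grouping).
Most parsimonious ingroup topology: ((Xipheus,((Leptoana,Euryops),Telops)),Lithensis).
Lithensis is sister to the clade containing all other ingroup taxa, so it is the earliest-diverging (most basal) ingroup lineage.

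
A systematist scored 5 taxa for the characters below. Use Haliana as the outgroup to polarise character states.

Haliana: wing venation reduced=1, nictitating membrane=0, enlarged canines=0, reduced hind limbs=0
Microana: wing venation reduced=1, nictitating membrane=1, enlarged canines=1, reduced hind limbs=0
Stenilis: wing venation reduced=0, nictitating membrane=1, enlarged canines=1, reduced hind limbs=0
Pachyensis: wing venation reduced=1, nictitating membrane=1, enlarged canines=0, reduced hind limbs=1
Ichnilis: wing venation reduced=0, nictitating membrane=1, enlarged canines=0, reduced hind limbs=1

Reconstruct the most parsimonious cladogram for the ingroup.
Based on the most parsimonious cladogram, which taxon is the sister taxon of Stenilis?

Character polarity is set by the outgroup: the derived state is whichever differs from the outgroup's state, so for wing venation reduced the derived state is '0', and for the remaining characters it is '1'.
wing venation reduced groups Ichnilis and Stenilis, which is incompatible with the clades supported by the remaining characters; treating it as convergent (homoplasy) costs fewer steps than any alternative tree.
All ingroup taxa share the derived state '1' for nictitating membrane; it defines the ingroup but does not resolve relationships within it.
Only Microana and Stenilis show the derived state '1' for enlarged canines, supporting them as a clade.
Only Ichnilis and Pachyensis show the derived state '1' for reduced hind limbs, supporting them as a clade.
Most parsimonious ingroup topology: ((Microana,Stenilis),(Pachyensis,Ichnilis)).
Stenilis and Microana form a cherry on this tree, so they are sister taxa.

Microana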